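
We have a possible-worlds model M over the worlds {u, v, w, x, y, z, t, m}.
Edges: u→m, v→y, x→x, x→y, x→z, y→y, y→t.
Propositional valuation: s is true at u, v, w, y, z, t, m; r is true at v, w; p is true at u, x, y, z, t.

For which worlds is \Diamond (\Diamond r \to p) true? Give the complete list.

u, v, x, y

Let φ = \Diamond (\Diamond r \to p). Evaluate φ at each world:
  u (successors {m}): φ is true.
  v (successors {y}): φ is true.
  w (successors ∅): φ is false.
  x (successors {x, y, z}): φ is true.
  y (successors {y, t}): φ is true.
  z (successors ∅): φ is false.
  t (successors ∅): φ is false.
  m (successors ∅): φ is false.
For instance, at x:
  At x: \Diamond (\Diamond r \to p) requires \Diamond r \to p at some successor in {x, y, z}.
    \Diamond r \to p holds at x, so \Diamond (\Diamond r \to p) is true at x.
      At x: \Diamond r is false, p is true, so \Diamond r \to p is true.
Satisfying worlds: {u, v, x, y}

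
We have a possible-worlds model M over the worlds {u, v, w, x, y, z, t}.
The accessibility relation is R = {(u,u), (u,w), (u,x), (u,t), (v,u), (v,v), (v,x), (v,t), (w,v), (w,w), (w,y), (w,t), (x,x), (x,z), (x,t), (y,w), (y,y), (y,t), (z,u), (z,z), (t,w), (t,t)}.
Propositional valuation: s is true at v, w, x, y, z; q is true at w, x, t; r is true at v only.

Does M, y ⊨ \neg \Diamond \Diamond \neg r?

At y: \Diamond \Diamond \neg r is true, so \neg \Diamond \Diamond \neg r is false.
  At y: \Diamond \Diamond \neg r requires \Diamond \neg r at some successor in {w, y, t}.
    \Diamond \neg r holds at w, so \Diamond \Diamond \neg r is true at y.
      At w: \Diamond \neg r requires \neg r at some successor in {v, w, y, t}.
        \neg r holds at w, so \Diamond \neg r is true at w.

No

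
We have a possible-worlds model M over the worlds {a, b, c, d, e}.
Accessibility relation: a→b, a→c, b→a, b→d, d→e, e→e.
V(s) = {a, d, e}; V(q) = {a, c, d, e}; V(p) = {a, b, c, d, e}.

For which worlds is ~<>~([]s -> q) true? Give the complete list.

Let φ = ~<>~([]s -> q). Evaluate φ at each world:
  a (successors {b, c}): φ is false.
  b (successors {a, d}): φ is true.
  c (successors ∅): φ is true.
  d (successors {e}): φ is true.
  e (successors {e}): φ is true.
For instance, at d:
  At d: <>~([]s -> q) is false, so ~<>~([]s -> q) is true.
    At d: <>~([]s -> q) requires ~([]s -> q) at some successor in {e}.
      At e: ~([]s -> q) is false.
    So <>~([]s -> q) is false at d.
Satisfying worlds: {b, c, d, e}

b, c, d, e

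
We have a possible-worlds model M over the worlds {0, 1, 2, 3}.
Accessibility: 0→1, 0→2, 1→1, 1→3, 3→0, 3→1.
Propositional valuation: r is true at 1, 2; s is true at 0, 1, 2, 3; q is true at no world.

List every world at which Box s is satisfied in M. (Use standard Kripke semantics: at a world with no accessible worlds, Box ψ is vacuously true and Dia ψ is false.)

Let φ = Box s. Evaluate φ at each world:
  0 (successors {1, 2}): φ is true.
  1 (successors {1, 3}): φ is true.
  2 (successors ∅): φ is true.
  3 (successors {0, 1}): φ is true.
For instance, at 3:
  At 3: Box s requires s at every successor {0, 1}.
    At 0: s is true.
    At 1: s is true.
  So Box s is true at 3.
Satisfying worlds: {0, 1, 2, 3}

0, 1, 2, 3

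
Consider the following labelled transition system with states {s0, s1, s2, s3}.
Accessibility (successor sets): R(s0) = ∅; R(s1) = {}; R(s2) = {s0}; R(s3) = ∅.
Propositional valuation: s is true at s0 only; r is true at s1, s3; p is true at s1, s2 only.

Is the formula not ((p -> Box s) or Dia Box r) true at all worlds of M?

Recall that Box ψ holds at a world iff ψ holds at every accessible world, and Dia ψ holds iff ψ holds at some accessible world.
Let φ = not ((p -> Box s) or Dia Box r). Evaluate φ at each world:
  s0 (successors ∅): φ is false.
  s1 (successors ∅): φ is false.
  s2 (successors {s0}): φ is false.
  s3 (successors ∅): φ is false.
Detail at s0 (counterexample):
  At s0: (p -> Box s) or Dia Box r is true, so not ((p -> Box s) or Dia Box r) is false.
    At s0: p -> Box s is true, Dia Box r is false, so (p -> Box s) or Dia Box r is true.
      At s0: p is false, Box s is true, so p -> Box s is true.
      At s0: no accessible worlds, so Dia Box r is false.

No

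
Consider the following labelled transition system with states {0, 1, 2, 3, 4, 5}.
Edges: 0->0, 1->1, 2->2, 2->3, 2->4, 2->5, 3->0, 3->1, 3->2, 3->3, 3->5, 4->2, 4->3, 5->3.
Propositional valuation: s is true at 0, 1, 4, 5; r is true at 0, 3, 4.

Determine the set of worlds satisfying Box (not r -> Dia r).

0, 2, 4, 5

Let φ = Box (not r -> Dia r). Evaluate φ at each world:
  0 (successors {0}): φ is true.
  1 (successors {1}): φ is false.
  2 (successors {2, 3, 4, 5}): φ is true.
  3 (successors {0, 1, 2, 3, 5}): φ is false.
  4 (successors {2, 3}): φ is true.
  5 (successors {3}): φ is true.
For instance, at 3:
  At 3: Box (not r -> Dia r) requires not r -> Dia r at every successor {0, 1, 2, 3, 5}.
    not r -> Dia r fails at 1, so Box (not r -> Dia r) is false at 3.
      At 1: not r is true, Dia r is false, so not r -> Dia r is false.
Satisfying worlds: {0, 2, 4, 5}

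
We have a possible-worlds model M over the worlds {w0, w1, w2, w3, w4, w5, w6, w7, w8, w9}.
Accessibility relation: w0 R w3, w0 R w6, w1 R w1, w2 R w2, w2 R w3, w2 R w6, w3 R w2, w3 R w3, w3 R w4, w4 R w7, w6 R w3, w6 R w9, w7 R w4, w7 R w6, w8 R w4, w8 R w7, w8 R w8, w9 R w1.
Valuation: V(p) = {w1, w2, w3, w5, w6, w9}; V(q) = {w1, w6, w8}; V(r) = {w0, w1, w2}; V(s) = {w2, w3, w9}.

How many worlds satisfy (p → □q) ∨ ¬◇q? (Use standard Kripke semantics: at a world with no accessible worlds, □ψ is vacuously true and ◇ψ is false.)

Let φ = (p → □q) ∨ ¬◇q. Evaluate φ at each world:
  w0 (successors {w3, w6}): φ is true.
  w1 (successors {w1}): φ is true.
  w2 (successors {w2, w3, w6}): φ is false.
  w3 (successors {w2, w3, w4}): φ is true.
  w4 (successors {w7}): φ is true.
  w5 (successors ∅): φ is true.
  w6 (successors {w3, w9}): φ is true.
  w7 (successors {w4, w6}): φ is true.
  w8 (successors {w4, w7, w8}): φ is true.
  w9 (successors {w1}): φ is true.
For instance, at w9:
  At w9: p → □q is true, ¬◇q is false, so (p → □q) ∨ ¬◇q is true.
    At w9: p is true, □q is true, so p → □q is true.
      At w9: □q requires q at every successor {w1}.
        At w1: q is true.
      So □q is true at w9.
    At w9: ◇q is true, so ¬◇q is false.
      At w9: ◇q requires q at some successor in {w1}.
        q holds at w1, so ◇q is true at w9.
Satisfying worlds: {w0, w1, w3, w4, w5, w6, w7, w8, w9}

9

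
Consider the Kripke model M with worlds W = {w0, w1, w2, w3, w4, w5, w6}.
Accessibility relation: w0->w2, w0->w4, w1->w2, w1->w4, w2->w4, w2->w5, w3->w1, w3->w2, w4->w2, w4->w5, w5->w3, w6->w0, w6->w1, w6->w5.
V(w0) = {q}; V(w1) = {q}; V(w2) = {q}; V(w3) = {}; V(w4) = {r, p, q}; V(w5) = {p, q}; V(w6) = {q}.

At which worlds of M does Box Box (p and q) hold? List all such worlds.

Let φ = Box Box (p and q). Evaluate φ at each world:
  w0 (successors {w2, w4}): φ is false.
  w1 (successors {w2, w4}): φ is false.
  w2 (successors {w4, w5}): φ is false.
  w3 (successors {w1, w2}): φ is false.
  w4 (successors {w2, w5}): φ is false.
  w5 (successors {w3}): φ is false.
  w6 (successors {w0, w1, w5}): φ is false.
For instance, at w6:
  At w6: Box Box (p and q) requires Box (p and q) at every successor {w0, w1, w5}.
    Box (p and q) fails at w0, so Box Box (p and q) is false at w6.
      At w0: Box (p and q) requires p and q at every successor {w2, w4}.
        p and q fails at w2, so Box (p and q) is false at w0.
Satisfying worlds: none.

none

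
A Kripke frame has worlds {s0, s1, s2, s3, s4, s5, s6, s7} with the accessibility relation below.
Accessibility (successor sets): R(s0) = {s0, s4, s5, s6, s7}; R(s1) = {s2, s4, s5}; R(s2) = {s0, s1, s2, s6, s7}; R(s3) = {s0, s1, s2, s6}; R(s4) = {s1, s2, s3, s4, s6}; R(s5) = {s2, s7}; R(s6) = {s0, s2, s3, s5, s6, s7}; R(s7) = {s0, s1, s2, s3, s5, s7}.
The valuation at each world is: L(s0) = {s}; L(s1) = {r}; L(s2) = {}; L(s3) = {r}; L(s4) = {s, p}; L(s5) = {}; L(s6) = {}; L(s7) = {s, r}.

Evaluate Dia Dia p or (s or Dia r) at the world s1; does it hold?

Yes

Recall that Dia ψ holds at a world iff ψ holds at some accessible world.
At s1: Dia Dia p is true, s or Dia r is false, so Dia Dia p or (s or Dia r) is true.
  At s1: Dia Dia p requires Dia p at some successor in {s2, s4, s5}.
    Dia p holds at s4, so Dia Dia p is true at s1.
      At s4: Dia p requires p at some successor in {s1, s2, s3, s4, s6}.
        p holds at s4, so Dia p is true at s4.
  At s1: s is false, Dia r is false, so s or Dia r is false.
    At s1: Dia r requires r at some successor in {s2, s4, s5}.
      At s2: r is false.
      At s4: r is false.
      At s5: r is false.
    So Dia r is false at s1.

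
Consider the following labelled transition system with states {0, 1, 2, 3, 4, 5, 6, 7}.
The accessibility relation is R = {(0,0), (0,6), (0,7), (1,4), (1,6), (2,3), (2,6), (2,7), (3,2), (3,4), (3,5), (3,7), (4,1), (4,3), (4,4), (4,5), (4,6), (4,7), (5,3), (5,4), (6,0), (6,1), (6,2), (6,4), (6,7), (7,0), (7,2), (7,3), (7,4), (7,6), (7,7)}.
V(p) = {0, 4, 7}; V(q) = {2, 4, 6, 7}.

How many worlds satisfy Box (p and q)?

0

Let φ = Box (p and q). Evaluate φ at each world:
  0 (successors {0, 6, 7}): φ is false.
  1 (successors {4, 6}): φ is false.
  2 (successors {3, 6, 7}): φ is false.
  3 (successors {2, 4, 5, 7}): φ is false.
  4 (successors {1, 3, 4, 5, 6, 7}): φ is false.
  5 (successors {3, 4}): φ is false.
  6 (successors {0, 1, 2, 4, 7}): φ is false.
  7 (successors {0, 2, 3, 4, 6, 7}): φ is false.
For instance, at 0:
  At 0: Box (p and q) requires p and q at every successor {0, 6, 7}.
    p and q fails at 0, so Box (p and q) is false at 0.
Satisfying worlds: none.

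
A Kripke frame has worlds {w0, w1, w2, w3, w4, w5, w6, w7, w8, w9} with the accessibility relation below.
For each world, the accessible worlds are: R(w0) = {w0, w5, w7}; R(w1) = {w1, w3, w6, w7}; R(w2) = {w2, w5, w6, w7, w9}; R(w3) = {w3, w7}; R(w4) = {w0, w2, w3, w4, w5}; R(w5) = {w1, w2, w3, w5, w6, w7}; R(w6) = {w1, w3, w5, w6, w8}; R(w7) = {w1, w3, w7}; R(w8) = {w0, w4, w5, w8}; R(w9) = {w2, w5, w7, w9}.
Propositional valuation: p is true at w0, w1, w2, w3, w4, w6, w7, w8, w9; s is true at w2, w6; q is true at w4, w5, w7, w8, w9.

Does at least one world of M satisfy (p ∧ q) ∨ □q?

Yes

Recall that □ψ holds at a world iff ψ holds at every accessible world, and ◇ψ holds iff ψ holds at some accessible world.
Let φ = (p ∧ q) ∨ □q. Evaluate φ at each world:
  w0 (successors {w0, w5, w7}): φ is false.
  w1 (successors {w1, w3, w6, w7}): φ is false.
  w2 (successors {w2, w5, w6, w7, w9}): φ is false.
  w3 (successors {w3, w7}): φ is false.
  w4 (successors {w0, w2, w3, w4, w5}): φ is true.
  w5 (successors {w1, w2, w3, w5, w6, w7}): φ is false.
  w6 (successors {w1, w3, w5, w6, w8}): φ is false.
  w7 (successors {w1, w3, w7}): φ is true.
  w8 (successors {w0, w4, w5, w8}): φ is true.
  w9 (successors {w2, w5, w7, w9}): φ is true.
Detail at w4 (witness):
  At w4: p ∧ q is true, □q is false, so (p ∧ q) ∨ □q is true.
    At w4: □q requires q at every successor {w0, w2, w3, w4, w5}.
      q fails at w0, so □q is false at w4.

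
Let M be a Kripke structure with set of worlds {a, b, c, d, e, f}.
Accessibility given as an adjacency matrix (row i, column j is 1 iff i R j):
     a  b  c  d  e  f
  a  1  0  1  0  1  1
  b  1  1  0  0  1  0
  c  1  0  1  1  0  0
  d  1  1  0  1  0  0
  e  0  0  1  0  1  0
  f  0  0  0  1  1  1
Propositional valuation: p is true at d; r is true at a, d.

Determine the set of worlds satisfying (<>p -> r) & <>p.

d

Let φ = (<>p -> r) & <>p. Evaluate φ at each world:
  a (successors {a, c, e, f}): φ is false.
  b (successors {a, b, e}): φ is false.
  c (successors {a, c, d}): φ is false.
  d (successors {a, b, d}): φ is true.
  e (successors {c, e}): φ is false.
  f (successors {d, e, f}): φ is false.
For instance, at d:
  At d: <>p -> r is true, <>p is true, so (<>p -> r) & <>p is true.
    At d: <>p is true, r is true, so <>p -> r is true.
      At d: <>p requires p at some successor in {a, b, d}.
        p holds at d, so <>p is true at d.
    At d: <>p requires p at some successor in {a, b, d}.
      p holds at d, so <>p is true at d.
Satisfying worlds: {d}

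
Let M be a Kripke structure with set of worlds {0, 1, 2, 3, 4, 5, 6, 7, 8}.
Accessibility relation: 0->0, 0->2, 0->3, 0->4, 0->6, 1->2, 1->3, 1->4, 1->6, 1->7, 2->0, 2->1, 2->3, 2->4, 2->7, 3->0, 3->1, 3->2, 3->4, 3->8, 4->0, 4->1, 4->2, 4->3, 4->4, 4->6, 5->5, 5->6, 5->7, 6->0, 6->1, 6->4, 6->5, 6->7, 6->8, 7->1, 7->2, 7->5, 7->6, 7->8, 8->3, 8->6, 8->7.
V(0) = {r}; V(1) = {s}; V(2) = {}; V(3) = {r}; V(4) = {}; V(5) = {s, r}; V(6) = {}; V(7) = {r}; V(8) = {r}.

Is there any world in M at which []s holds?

No

Recall that []ψ holds at a world iff ψ holds at every accessible world, and <>ψ holds iff ψ holds at some accessible world.
Let φ = []s. Evaluate φ at each world:
  0 (successors {0, 2, 3, 4, 6}): φ is false.
  1 (successors {2, 3, 4, 6, 7}): φ is false.
  2 (successors {0, 1, 3, 4, 7}): φ is false.
  3 (successors {0, 1, 2, 4, 8}): φ is false.
  4 (successors {0, 1, 2, 3, 4, 6}): φ is false.
  5 (successors {5, 6, 7}): φ is false.
  6 (successors {0, 1, 4, 5, 7, 8}): φ is false.
  7 (successors {1, 2, 5, 6, 8}): φ is false.
  8 (successors {3, 6, 7}): φ is false.
For instance, at 4:
  At 4: []s requires s at every successor {0, 1, 2, 3, 4, 6}.
    s fails at 0, so []s is false at 4.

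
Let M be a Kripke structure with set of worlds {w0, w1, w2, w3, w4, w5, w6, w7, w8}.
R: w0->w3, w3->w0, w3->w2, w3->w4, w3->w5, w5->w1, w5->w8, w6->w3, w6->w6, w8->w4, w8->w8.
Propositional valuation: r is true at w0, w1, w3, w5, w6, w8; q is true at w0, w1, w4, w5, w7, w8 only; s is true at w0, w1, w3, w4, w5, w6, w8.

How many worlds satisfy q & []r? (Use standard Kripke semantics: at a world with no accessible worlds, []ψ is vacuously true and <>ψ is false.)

Recall that []ψ holds at a world iff ψ holds at every accessible world, and <>ψ holds iff ψ holds at some accessible world.
Let φ = q & []r. Evaluate φ at each world:
  w0 (successors {w3}): φ is true.
  w1 (successors ∅): φ is true.
  w2 (successors ∅): φ is false.
  w3 (successors {w0, w2, w4, w5}): φ is false.
  w4 (successors ∅): φ is true.
  w5 (successors {w1, w8}): φ is true.
  w6 (successors {w3, w6}): φ is false.
  w7 (successors ∅): φ is true.
  w8 (successors {w4, w8}): φ is false.
For instance, at w5:
  At w5: q is true, []r is true, so q & []r is true.
    At w5: []r requires r at every successor {w1, w8}.
      At w1: r is true.
      At w8: r is true.
    So []r is true at w5.
Satisfying worlds: {w0, w1, w4, w5, w7}

5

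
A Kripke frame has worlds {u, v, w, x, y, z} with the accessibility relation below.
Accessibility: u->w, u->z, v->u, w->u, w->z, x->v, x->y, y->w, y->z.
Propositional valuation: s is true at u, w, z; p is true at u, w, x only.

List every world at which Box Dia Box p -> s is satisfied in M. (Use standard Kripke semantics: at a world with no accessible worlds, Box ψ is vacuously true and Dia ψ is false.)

Let φ = Box Dia Box p -> s. Evaluate φ at each world:
  u (successors {w, z}): φ is true.
  v (successors {u}): φ is false.
  w (successors {u, z}): φ is true.
  x (successors {v, y}): φ is true.
  y (successors {w, z}): φ is true.
  z (successors ∅): φ is true.
For instance, at v:
  At v: Box Dia Box p is true, s is false, so Box Dia Box p -> s is false.
    At v: Box Dia Box p requires Dia Box p at every successor {u}.
      At u: Dia Box p is true.
    So Box Dia Box p is true at v.
Satisfying worlds: {u, w, x, y, z}

u, w, x, y, z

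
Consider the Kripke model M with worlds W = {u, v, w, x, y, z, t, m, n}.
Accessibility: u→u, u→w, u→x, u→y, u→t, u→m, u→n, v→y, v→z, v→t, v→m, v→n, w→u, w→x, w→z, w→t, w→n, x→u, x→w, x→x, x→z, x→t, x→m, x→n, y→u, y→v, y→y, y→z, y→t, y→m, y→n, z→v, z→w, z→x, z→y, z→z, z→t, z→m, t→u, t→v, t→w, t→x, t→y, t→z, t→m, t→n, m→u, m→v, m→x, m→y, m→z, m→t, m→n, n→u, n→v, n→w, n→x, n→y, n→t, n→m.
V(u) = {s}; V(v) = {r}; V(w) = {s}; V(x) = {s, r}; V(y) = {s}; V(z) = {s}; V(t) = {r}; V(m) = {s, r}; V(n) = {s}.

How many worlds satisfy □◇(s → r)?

9

Recall that □ψ holds at a world iff ψ holds at every accessible world, and ◇ψ holds iff ψ holds at some accessible world.
Let φ = □◇(s → r). Evaluate φ at each world:
  u (successors {u, w, x, y, t, m, n}): φ is true.
  v (successors {y, z, t, m, n}): φ is true.
  w (successors {u, x, z, t, n}): φ is true.
  x (successors {u, w, x, z, t, m, n}): φ is true.
  y (successors {u, v, y, z, t, m, n}): φ is true.
  z (successors {v, w, x, y, z, t, m}): φ is true.
  t (successors {u, v, w, x, y, z, m, n}): φ is true.
  m (successors {u, v, x, y, z, t, n}): φ is true.
  n (successors {u, v, w, x, y, t, m}): φ is true.
For instance, at t:
  At t: □◇(s → r) requires ◇(s → r) at every successor {u, v, w, x, y, z, m, n}.
    At u: ◇(s → r) is true.
    At v: ◇(s → r) is true.
    At w: ◇(s → r) is true.
    At x: ◇(s → r) is true.
    At y: ◇(s → r) is true.
    At z: ◇(s → r) is true.
    At m: ◇(s → r) is true.
    At n: ◇(s → r) is true.
  So □◇(s → r) is true at t.
Satisfying worlds: {u, v, w, x, y, z, t, m, n}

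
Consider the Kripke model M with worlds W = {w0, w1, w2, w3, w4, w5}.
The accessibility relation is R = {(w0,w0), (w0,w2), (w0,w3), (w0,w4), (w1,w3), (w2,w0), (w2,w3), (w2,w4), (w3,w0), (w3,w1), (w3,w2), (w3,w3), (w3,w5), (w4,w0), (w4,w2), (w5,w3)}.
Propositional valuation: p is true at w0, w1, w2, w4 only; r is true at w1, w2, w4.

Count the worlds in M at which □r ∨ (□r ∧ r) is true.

Let φ = □r ∨ (□r ∧ r). Evaluate φ at each world:
  w0 (successors {w0, w2, w3, w4}): φ is false.
  w1 (successors {w3}): φ is false.
  w2 (successors {w0, w3, w4}): φ is false.
  w3 (successors {w0, w1, w2, w3, w5}): φ is false.
  w4 (successors {w0, w2}): φ is false.
  w5 (successors {w3}): φ is false.
For instance, at w5:
  At w5: □r is false, □r ∧ r is false, so □r ∨ (□r ∧ r) is false.
    At w5: □r requires r at every successor {w3}.
      r fails at w3, so □r is false at w5.
    At w5: □r is false, r is false, so □r ∧ r is false.
      At w5: □r requires r at every successor {w3}.
        r fails at w3, so □r is false at w5.
Satisfying worlds: none.

0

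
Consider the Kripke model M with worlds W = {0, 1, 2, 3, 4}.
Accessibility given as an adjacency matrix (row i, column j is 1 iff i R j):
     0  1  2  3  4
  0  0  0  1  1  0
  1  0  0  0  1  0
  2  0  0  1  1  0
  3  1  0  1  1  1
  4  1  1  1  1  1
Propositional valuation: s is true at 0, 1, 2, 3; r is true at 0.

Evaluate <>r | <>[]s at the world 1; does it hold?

No

At 1: <>r is false, <>[]s is false, so <>r | <>[]s is false.
  At 1: <>r requires r at some successor in {3}.
    At 3: r is false.
  So <>r is false at 1.
  At 1: <>[]s requires []s at some successor in {3}.
    At 3: []s is false.
  So <>[]s is false at 1.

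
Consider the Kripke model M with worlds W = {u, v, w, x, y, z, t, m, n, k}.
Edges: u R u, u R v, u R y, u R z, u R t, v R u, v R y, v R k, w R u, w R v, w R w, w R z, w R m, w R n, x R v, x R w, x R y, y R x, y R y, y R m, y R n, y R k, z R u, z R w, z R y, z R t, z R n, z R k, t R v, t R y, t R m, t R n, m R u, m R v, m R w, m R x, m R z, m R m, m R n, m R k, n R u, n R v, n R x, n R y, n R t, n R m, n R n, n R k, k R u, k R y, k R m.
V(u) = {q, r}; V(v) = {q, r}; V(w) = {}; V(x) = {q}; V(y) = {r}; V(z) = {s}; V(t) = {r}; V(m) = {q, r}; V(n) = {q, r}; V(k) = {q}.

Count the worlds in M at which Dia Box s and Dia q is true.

Let φ = Dia Box s and Dia q. Evaluate φ at each world:
  u (successors {u, v, y, z, t}): φ is false.
  v (successors {u, y, k}): φ is false.
  w (successors {u, v, w, z, m, n}): φ is false.
  x (successors {v, w, y}): φ is false.
  y (successors {x, y, m, n, k}): φ is false.
  z (successors {u, w, y, t, n, k}): φ is false.
  t (successors {v, y, m, n}): φ is false.
  m (successors {u, v, w, x, z, m, n, k}): φ is false.
  n (successors {u, v, x, y, t, m, n, k}): φ is false.
  k (successors {u, y, m}): φ is false.
For instance, at k:
  At k: Dia Box s is false, Dia q is true, so Dia Box s and Dia q is false.
    At k: Dia Box s requires Box s at some successor in {u, y, m}.
      At u: Box s is false.
      At y: Box s is false.
      At m: Box s is false.
    So Dia Box s is false at k.
    At k: Dia q requires q at some successor in {u, y, m}.
      q holds at u, so Dia q is true at k.
Satisfying worlds: none.

0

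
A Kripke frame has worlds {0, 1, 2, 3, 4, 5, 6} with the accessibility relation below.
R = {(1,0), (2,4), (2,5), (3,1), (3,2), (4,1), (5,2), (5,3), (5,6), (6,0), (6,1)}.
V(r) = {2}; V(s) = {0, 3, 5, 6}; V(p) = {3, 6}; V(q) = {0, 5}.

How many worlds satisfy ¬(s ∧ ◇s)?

5

Recall that ◇ψ holds at a world iff ψ holds at some accessible world.
Let φ = ¬(s ∧ ◇s). Evaluate φ at each world:
  0 (successors ∅): φ is true.
  1 (successors {0}): φ is true.
  2 (successors {4, 5}): φ is true.
  3 (successors {1, 2}): φ is true.
  4 (successors {1}): φ is true.
  5 (successors {2, 3, 6}): φ is false.
  6 (successors {0, 1}): φ is false.
For instance, at 3:
  At 3: s ∧ ◇s is false, so ¬(s ∧ ◇s) is true.
    At 3: s is true, ◇s is false, so s ∧ ◇s is false.
      At 3: ◇s requires s at some successor in {1, 2}.
        At 1: s is false.
        At 2: s is false.
      So ◇s is false at 3.
Satisfying worlds: {0, 1, 2, 3, 4}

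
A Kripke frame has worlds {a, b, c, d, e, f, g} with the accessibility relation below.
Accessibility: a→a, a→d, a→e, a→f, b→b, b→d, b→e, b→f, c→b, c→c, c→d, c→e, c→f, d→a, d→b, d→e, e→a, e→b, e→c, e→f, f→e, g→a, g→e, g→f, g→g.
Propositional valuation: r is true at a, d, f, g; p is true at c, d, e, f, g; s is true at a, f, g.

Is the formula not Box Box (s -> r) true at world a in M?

No

Recall that Box ψ holds at a world iff ψ holds at every accessible world, and Dia ψ holds iff ψ holds at some accessible world.
At a: Box Box (s -> r) is true, so not Box Box (s -> r) is false.
  At a: Box Box (s -> r) requires Box (s -> r) at every successor {a, d, e, f}.
    At a: Box (s -> r) is true.
    At d: Box (s -> r) is true.
    At e: Box (s -> r) is true.
    At f: Box (s -> r) is true.
  So Box Box (s -> r) is true at a.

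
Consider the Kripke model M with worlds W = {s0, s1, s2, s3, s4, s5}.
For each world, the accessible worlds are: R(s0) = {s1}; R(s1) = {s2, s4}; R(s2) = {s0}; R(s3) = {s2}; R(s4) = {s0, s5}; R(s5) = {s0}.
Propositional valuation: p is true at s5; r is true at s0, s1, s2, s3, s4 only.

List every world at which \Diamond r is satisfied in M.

Let φ = \Diamond r. Evaluate φ at each world:
  s0 (successors {s1}): φ is true.
  s1 (successors {s2, s4}): φ is true.
  s2 (successors {s0}): φ is true.
  s3 (successors {s2}): φ is true.
  s4 (successors {s0, s5}): φ is true.
  s5 (successors {s0}): φ is true.
For instance, at s3:
  At s3: \Diamond r requires r at some successor in {s2}.
    r holds at s2, so \Diamond r is true at s3.
Satisfying worlds: {s0, s1, s2, s3, s4, s5}

s0, s1, s2, s3, s4, s5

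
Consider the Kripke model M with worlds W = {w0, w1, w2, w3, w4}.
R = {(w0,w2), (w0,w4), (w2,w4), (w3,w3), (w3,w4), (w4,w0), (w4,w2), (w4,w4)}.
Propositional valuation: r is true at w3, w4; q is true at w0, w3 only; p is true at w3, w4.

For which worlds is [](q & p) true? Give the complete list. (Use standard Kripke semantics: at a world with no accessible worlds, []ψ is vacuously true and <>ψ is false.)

w1

Let φ = [](q & p). Evaluate φ at each world:
  w0 (successors {w2, w4}): φ is false.
  w1 (successors ∅): φ is true.
  w2 (successors {w4}): φ is false.
  w3 (successors {w3, w4}): φ is false.
  w4 (successors {w0, w2, w4}): φ is false.
For instance, at w4:
  At w4: [](q & p) requires q & p at every successor {w0, w2, w4}.
    q & p fails at w0, so [](q & p) is false at w4.
Satisfying worlds: {w1}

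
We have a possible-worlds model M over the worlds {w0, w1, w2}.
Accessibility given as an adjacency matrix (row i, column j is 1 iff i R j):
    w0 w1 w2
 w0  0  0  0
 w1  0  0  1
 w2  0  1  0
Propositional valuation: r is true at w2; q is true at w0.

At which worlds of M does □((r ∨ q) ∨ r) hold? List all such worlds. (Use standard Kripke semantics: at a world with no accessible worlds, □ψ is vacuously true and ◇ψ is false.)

Let φ = □((r ∨ q) ∨ r). Evaluate φ at each world:
  w0 (successors ∅): φ is true.
  w1 (successors {w2}): φ is true.
  w2 (successors {w1}): φ is false.
For instance, at w2:
  At w2: □((r ∨ q) ∨ r) requires (r ∨ q) ∨ r at every successor {w1}.
    (r ∨ q) ∨ r fails at w1, so □((r ∨ q) ∨ r) is false at w2.
Satisfying worlds: {w0, w1}

w0, w1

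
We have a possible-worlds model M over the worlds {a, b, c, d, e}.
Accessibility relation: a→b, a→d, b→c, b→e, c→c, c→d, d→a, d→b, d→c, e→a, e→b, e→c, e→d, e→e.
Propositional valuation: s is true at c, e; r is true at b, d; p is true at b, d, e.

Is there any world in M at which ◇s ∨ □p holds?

Let φ = ◇s ∨ □p. Evaluate φ at each world:
  a (successors {b, d}): φ is true.
  b (successors {c, e}): φ is true.
  c (successors {c, d}): φ is true.
  d (successors {a, b, c}): φ is true.
  e (successors {a, b, c, d, e}): φ is true.
Detail at a (witness):
  At a: ◇s is false, □p is true, so ◇s ∨ □p is true.
    At a: ◇s requires s at some successor in {b, d}.
      At b: s is false.
      At d: s is false.
    So ◇s is false at a.
    At a: □p requires p at every successor {b, d}.
      At b: p is true.
      At d: p is true.
    So □p is true at a.

Yes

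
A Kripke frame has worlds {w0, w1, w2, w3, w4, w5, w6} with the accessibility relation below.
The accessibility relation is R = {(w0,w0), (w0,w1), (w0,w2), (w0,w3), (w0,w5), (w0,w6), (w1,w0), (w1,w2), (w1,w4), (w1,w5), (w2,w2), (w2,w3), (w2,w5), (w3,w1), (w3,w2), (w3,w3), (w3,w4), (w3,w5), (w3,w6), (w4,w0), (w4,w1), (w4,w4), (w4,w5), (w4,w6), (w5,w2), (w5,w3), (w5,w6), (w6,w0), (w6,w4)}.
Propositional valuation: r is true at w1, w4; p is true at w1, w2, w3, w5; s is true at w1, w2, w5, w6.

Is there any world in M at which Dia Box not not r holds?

No

Let φ = Dia Box not not r. Evaluate φ at each world:
  w0 (successors {w0, w1, w2, w3, w5, w6}): φ is false.
  w1 (successors {w0, w2, w4, w5}): φ is false.
  w2 (successors {w2, w3, w5}): φ is false.
  w3 (successors {w1, w2, w3, w4, w5, w6}): φ is false.
  w4 (successors {w0, w1, w4, w5, w6}): φ is false.
  w5 (successors {w2, w3, w6}): φ is false.
  w6 (successors {w0, w4}): φ is false.
For instance, at w3:
  At w3: Dia Box not not r requires Box not not r at some successor in {w1, w2, w3, w4, w5, w6}.
    At w1: Box not not r is false.
    At w2: Box not not r is false.
    At w3: Box not not r is false.
    At w4: Box not not r is false.
    At w5: Box not not r is false.
    At w6: Box not not r is false.
  So Dia Box not not r is false at w3.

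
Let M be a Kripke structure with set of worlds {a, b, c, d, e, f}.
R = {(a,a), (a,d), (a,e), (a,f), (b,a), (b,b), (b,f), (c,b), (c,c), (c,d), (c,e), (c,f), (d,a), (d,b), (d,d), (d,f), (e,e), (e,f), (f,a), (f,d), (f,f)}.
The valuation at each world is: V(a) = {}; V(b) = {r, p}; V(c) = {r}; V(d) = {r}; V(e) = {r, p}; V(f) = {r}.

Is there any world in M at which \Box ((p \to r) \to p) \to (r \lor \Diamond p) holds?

Yes

Let φ = \Box ((p \to r) \to p) \to (r \lor \Diamond p). Evaluate φ at each world:
  a (successors {a, d, e, f}): φ is true.
  b (successors {a, b, f}): φ is true.
  c (successors {b, c, d, e, f}): φ is true.
  d (successors {a, b, d, f}): φ is true.
  e (successors {e, f}): φ is true.
  f (successors {a, d, f}): φ is true.
Detail at a (witness):
  At a: \Box ((p \to r) \to p) is false, r \lor \Diamond p is true, so \Box ((p \to r) \to p) \to (r \lor \Diamond p) is true.
    At a: \Box ((p \to r) \to p) requires (p \to r) \to p at every successor {a, d, e, f}.
      (p \to r) \to p fails at a, so \Box ((p \to r) \to p) is false at a.
    At a: r is false, \Diamond p is true, so r \lor \Diamond p is true.
      At a: \Diamond p requires p at some successor in {a, d, e, f}.
        p holds at e, so \Diamond p is true at a.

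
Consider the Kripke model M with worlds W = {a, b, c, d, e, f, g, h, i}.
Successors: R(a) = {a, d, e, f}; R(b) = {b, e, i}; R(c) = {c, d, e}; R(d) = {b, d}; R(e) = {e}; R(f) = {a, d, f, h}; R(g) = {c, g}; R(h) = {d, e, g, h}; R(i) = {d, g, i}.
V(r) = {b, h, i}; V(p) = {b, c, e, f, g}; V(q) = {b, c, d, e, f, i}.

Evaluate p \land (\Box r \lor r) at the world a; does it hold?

Recall that \Box ψ holds at a world iff ψ holds at every accessible world, and \Diamond ψ holds iff ψ holds at some accessible world.
At a: p is false, \Box r \lor r is false, so p \land (\Box r \lor r) is false.
  At a: \Box r is false, r is false, so \Box r \lor r is false.
    At a: \Box r requires r at every successor {a, d, e, f}.
      r fails at a, so \Box r is false at a.

No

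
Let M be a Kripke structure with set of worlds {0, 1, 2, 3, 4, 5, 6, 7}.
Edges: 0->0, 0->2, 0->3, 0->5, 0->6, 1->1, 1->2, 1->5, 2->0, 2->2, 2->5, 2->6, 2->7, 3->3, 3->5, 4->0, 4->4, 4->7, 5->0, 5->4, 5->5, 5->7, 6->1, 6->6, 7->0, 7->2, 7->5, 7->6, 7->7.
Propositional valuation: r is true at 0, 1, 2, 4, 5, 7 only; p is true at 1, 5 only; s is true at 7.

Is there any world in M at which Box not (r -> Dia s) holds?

Let φ = Box not (r -> Dia s). Evaluate φ at each world:
  0 (successors {0, 2, 3, 5, 6}): φ is false.
  1 (successors {1, 2, 5}): φ is false.
  2 (successors {0, 2, 5, 6, 7}): φ is false.
  3 (successors {3, 5}): φ is false.
  4 (successors {0, 4, 7}): φ is false.
  5 (successors {0, 4, 5, 7}): φ is false.
  6 (successors {1, 6}): φ is false.
  7 (successors {0, 2, 5, 6, 7}): φ is false.
For instance, at 1:
  At 1: Box not (r -> Dia s) requires not (r -> Dia s) at every successor {1, 2, 5}.
    not (r -> Dia s) fails at 2, so Box not (r -> Dia s) is false at 1.
      At 2: r -> Dia s is true, so not (r -> Dia s) is false.

No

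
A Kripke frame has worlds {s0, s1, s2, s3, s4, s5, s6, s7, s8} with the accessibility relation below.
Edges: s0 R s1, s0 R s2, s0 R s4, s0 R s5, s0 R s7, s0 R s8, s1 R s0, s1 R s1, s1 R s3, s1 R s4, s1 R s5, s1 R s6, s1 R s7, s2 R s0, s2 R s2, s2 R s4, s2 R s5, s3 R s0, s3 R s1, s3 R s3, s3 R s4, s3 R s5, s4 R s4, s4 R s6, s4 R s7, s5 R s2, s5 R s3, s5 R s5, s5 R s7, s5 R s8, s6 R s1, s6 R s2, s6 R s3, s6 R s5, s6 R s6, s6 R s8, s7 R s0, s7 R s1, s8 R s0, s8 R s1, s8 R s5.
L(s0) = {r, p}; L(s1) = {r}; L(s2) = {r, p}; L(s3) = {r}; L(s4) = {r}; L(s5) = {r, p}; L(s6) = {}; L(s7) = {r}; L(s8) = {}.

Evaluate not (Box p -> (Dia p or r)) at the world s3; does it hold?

At s3: Box p -> (Dia p or r) is true, so not (Box p -> (Dia p or r)) is false.
  At s3: Box p is false, Dia p or r is true, so Box p -> (Dia p or r) is true.
    At s3: Box p requires p at every successor {s0, s1, s3, s4, s5}.
      p fails at s1, so Box p is false at s3.
    At s3: Dia p is true, r is true, so Dia p or r is true.
      At s3: Dia p requires p at some successor in {s0, s1, s3, s4, s5}.
        p holds at s0, so Dia p is true at s3.

No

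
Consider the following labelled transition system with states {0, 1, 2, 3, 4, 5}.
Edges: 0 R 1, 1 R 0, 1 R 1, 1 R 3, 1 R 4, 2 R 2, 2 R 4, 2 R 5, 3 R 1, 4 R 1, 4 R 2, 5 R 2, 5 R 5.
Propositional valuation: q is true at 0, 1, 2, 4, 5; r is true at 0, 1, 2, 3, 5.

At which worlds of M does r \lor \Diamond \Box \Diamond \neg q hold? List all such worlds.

0, 1, 2, 3, 5

Let φ = r \lor \Diamond \Box \Diamond \neg q. Evaluate φ at each world:
  0 (successors {1}): φ is true.
  1 (successors {0, 1, 3, 4}): φ is true.
  2 (successors {2, 4, 5}): φ is true.
  3 (successors {1}): φ is true.
  4 (successors {1, 2}): φ is false.
  5 (successors {2, 5}): φ is true.
For instance, at 5:
  At 5: r is true, \Diamond \Box \Diamond \neg q is false, so r \lor \Diamond \Box \Diamond \neg q is true.
    At 5: \Diamond \Box \Diamond \neg q requires \Box \Diamond \neg q at some successor in {2, 5}.
      At 2: \Box \Diamond \neg q is false.
      At 5: \Box \Diamond \neg q is false.
    So \Diamond \Box \Diamond \neg q is false at 5.
Satisfying worlds: {0, 1, 2, 3, 5}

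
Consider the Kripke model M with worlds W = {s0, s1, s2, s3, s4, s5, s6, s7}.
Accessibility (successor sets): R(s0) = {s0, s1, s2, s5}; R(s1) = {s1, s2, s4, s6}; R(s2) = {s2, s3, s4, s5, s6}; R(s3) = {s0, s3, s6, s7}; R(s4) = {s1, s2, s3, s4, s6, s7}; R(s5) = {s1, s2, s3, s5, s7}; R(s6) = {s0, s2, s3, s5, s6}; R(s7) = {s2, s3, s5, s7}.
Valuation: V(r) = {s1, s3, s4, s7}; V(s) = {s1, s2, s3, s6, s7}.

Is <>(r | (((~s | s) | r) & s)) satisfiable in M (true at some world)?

Yes

Let φ = <>(r | (((~s | s) | r) & s)). Evaluate φ at each world:
  s0 (successors {s0, s1, s2, s5}): φ is true.
  s1 (successors {s1, s2, s4, s6}): φ is true.
  s2 (successors {s2, s3, s4, s5, s6}): φ is true.
  s3 (successors {s0, s3, s6, s7}): φ is true.
  s4 (successors {s1, s2, s3, s4, s6, s7}): φ is true.
  s5 (successors {s1, s2, s3, s5, s7}): φ is true.
  s6 (successors {s0, s2, s3, s5, s6}): φ is true.
  s7 (successors {s2, s3, s5, s7}): φ is true.
Detail at s0 (witness):
  At s0: <>(r | (((~s | s) | r) & s)) requires r | (((~s | s) | r) & s) at some successor in {s0, s1, s2, s5}.
    r | (((~s | s) | r) & s) holds at s1, so <>(r | (((~s | s) | r) & s)) is true at s0.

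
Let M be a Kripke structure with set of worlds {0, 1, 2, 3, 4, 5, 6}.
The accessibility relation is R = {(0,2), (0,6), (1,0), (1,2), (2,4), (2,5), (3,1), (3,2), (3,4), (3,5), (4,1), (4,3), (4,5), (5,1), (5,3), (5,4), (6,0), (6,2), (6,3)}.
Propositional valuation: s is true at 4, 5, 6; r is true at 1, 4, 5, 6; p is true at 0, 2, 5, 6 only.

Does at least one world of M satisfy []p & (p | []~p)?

Let φ = []p & (p | []~p). Evaluate φ at each world:
  0 (successors {2, 6}): φ is true.
  1 (successors {0, 2}): φ is false.
  2 (successors {4, 5}): φ is false.
  3 (successors {1, 2, 4, 5}): φ is false.
  4 (successors {1, 3, 5}): φ is false.
  5 (successors {1, 3, 4}): φ is false.
  6 (successors {0, 2, 3}): φ is false.
Detail at 0 (witness):
  At 0: []p is true, p | []~p is true, so []p & (p | []~p) is true.
    At 0: []p requires p at every successor {2, 6}.
      At 2: p is true.
      At 6: p is true.
    So []p is true at 0.
    At 0: p is true, []~p is false, so p | []~p is true.
      At 0: []~p requires ~p at every successor {2, 6}.
        ~p fails at 2, so []~p is false at 0.

Yes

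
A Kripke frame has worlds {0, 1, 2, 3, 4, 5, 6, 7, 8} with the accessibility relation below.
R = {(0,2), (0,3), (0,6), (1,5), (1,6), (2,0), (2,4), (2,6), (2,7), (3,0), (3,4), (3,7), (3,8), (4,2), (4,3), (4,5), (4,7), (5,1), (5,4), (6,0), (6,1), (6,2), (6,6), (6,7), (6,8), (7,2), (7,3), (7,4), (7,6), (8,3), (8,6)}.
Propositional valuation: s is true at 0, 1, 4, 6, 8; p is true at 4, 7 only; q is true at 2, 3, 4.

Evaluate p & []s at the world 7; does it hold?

No

Recall that []ψ holds at a world iff ψ holds at every accessible world, and <>ψ holds iff ψ holds at some accessible world.
At 7: p is true, []s is false, so p & []s is false.
  At 7: []s requires s at every successor {2, 3, 4, 6}.
    s fails at 2, so []s is false at 7.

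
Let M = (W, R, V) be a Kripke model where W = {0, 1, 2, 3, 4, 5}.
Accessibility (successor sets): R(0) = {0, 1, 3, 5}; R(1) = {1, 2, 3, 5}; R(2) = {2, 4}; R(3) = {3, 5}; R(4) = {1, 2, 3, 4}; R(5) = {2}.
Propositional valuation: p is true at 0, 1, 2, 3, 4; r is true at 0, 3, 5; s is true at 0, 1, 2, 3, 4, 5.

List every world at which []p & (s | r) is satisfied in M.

Let φ = []p & (s | r). Evaluate φ at each world:
  0 (successors {0, 1, 3, 5}): φ is false.
  1 (successors {1, 2, 3, 5}): φ is false.
  2 (successors {2, 4}): φ is true.
  3 (successors {3, 5}): φ is false.
  4 (successors {1, 2, 3, 4}): φ is true.
  5 (successors {2}): φ is true.
For instance, at 5:
  At 5: []p is true, s | r is true, so []p & (s | r) is true.
    At 5: []p requires p at every successor {2}.
      At 2: p is true.
    So []p is true at 5.
Satisfying worlds: {2, 4, 5}

2, 4, 5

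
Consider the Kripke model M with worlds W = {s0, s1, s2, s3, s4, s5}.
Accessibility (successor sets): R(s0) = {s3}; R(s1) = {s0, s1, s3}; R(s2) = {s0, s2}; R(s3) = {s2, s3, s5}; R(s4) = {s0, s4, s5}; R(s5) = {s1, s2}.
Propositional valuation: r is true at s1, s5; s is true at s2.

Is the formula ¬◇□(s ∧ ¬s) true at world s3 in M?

At s3: ◇□(s ∧ ¬s) is false, so ¬◇□(s ∧ ¬s) is true.
  At s3: ◇□(s ∧ ¬s) requires □(s ∧ ¬s) at some successor in {s2, s3, s5}.
    At s2: □(s ∧ ¬s) is false.
    At s3: □(s ∧ ¬s) is false.
    At s5: □(s ∧ ¬s) is false.
  So ◇□(s ∧ ¬s) is false at s3.

Yes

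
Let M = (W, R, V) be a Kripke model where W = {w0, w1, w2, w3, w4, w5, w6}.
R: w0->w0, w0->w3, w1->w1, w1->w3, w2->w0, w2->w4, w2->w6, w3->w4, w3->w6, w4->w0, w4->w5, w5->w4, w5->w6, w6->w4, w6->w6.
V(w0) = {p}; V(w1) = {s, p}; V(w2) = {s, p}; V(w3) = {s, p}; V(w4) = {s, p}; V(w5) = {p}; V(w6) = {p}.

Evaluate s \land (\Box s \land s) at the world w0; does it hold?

No

Recall that \Box ψ holds at a world iff ψ holds at every accessible world, and \Diamond ψ holds iff ψ holds at some accessible world.
At w0: s is false, \Box s \land s is false, so s \land (\Box s \land s) is false.
  At w0: \Box s is false, s is false, so \Box s \land s is false.
    At w0: \Box s requires s at every successor {w0, w3}.
      s fails at w0, so \Box s is false at w0.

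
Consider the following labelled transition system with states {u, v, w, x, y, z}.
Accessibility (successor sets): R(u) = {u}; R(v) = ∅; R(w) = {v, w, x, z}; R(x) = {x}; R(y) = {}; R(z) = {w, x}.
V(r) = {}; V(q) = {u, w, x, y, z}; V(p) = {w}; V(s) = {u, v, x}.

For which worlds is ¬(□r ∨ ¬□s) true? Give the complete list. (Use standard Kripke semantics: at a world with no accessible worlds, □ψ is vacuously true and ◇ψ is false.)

u, x

Let φ = ¬(□r ∨ ¬□s). Evaluate φ at each world:
  u (successors {u}): φ is true.
  v (successors ∅): φ is false.
  w (successors {v, w, x, z}): φ is false.
  x (successors {x}): φ is true.
  y (successors ∅): φ is false.
  z (successors {w, x}): φ is false.
For instance, at x:
  At x: □r ∨ ¬□s is false, so ¬(□r ∨ ¬□s) is true.
    At x: □r is false, ¬□s is false, so □r ∨ ¬□s is false.
      At x: □r requires r at every successor {x}.
        r fails at x, so □r is false at x.
      At x: □s is true, so ¬□s is false.
Satisfying worlds: {u, x}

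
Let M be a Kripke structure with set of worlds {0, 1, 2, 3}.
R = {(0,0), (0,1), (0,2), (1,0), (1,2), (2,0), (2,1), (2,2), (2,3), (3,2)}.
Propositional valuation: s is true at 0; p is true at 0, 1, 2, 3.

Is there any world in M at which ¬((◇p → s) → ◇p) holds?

No

Recall that ◇ψ holds at a world iff ψ holds at some accessible world.
Let φ = ¬((◇p → s) → ◇p). Evaluate φ at each world:
  0 (successors {0, 1, 2}): φ is false.
  1 (successors {0, 2}): φ is false.
  2 (successors {0, 1, 2, 3}): φ is false.
  3 (successors {2}): φ is false.
For instance, at 0:
  At 0: (◇p → s) → ◇p is true, so ¬((◇p → s) → ◇p) is false.
    At 0: ◇p → s is true, ◇p is true, so (◇p → s) → ◇p is true.
      At 0: ◇p is true, s is true, so ◇p → s is true.
      At 0: ◇p requires p at some successor in {0, 1, 2}.
        p holds at 0, so ◇p is true at 0.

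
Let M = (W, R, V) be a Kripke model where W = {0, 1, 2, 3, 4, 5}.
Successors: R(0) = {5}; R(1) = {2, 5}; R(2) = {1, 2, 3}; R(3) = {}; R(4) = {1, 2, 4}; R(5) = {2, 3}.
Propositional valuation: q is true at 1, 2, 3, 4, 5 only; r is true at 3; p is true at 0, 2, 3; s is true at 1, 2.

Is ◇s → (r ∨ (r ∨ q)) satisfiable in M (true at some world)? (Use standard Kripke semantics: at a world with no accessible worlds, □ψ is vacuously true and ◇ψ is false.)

Yes

Recall that ◇ψ holds at a world iff ψ holds at some accessible world.
Let φ = ◇s → (r ∨ (r ∨ q)). Evaluate φ at each world:
  0 (successors {5}): φ is true.
  1 (successors {2, 5}): φ is true.
  2 (successors {1, 2, 3}): φ is true.
  3 (successors ∅): φ is true.
  4 (successors {1, 2, 4}): φ is true.
  5 (successors {2, 3}): φ is true.
Detail at 0 (witness):
  At 0: ◇s is false, r ∨ (r ∨ q) is false, so ◇s → (r ∨ (r ∨ q)) is true.
    At 0: ◇s requires s at some successor in {5}.
      At 5: s is false.
    So ◇s is false at 0.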